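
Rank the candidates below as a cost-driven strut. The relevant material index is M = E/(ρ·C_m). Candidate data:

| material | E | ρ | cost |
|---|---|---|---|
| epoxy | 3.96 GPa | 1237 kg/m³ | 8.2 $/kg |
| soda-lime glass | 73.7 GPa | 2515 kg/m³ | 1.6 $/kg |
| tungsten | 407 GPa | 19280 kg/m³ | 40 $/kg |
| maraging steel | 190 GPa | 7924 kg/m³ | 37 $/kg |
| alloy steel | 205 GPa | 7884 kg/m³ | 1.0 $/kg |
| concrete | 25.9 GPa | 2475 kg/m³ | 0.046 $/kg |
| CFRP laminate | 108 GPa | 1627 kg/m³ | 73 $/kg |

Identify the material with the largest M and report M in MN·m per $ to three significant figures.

concrete, M = 227 MN·m per $

Computing M directly (units already consistent):
  concrete: M = 227 MN·m per $
  alloy steel: M = 26.0 MN·m per $
  soda-lime glass: M = 18.3 MN·m per $
  CFRP laminate: M = 0.909 MN·m per $
  maraging steel: M = 0.648 MN·m per $
  tungsten: M = 0.528 MN·m per $
  epoxy: M = 0.390 MN·m per $
Highest index: concrete.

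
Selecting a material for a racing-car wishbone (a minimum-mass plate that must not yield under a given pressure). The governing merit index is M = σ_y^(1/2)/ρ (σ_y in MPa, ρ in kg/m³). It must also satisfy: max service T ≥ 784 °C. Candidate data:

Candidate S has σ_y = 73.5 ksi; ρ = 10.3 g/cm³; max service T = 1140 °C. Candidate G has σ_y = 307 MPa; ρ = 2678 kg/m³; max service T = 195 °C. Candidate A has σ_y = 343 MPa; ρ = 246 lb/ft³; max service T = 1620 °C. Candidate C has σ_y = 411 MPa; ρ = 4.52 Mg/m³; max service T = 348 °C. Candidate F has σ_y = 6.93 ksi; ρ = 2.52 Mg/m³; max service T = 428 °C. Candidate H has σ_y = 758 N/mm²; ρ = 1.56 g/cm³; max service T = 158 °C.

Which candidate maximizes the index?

Screen on constraints: max service T ≥ 784 °C. Survivors: candidate S, candidate A.
After converting to SI:
  candidate S: σ_y = 506.8 MPa, ρ = 10300 kg/m³
  candidate A: σ_y = 343.0 MPa, ρ = 3941 kg/m³
  candidate A: M = 4.70×10⁻³
  candidate S: M = 2.19×10⁻³
The maximum is for candidate A.

candidate A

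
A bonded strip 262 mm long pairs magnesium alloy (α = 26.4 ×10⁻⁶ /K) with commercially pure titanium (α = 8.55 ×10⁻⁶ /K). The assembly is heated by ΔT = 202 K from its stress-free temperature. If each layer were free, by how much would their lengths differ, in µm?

945 µm

Δα = |26.4 − 8.55|×10⁻⁶/K = 17.8×10⁻⁶/K.
ΔL_mismatch = Δα·L·ΔT = 17.8×10⁻⁶ × 262.0 mm × 202.0 K = 945 µm.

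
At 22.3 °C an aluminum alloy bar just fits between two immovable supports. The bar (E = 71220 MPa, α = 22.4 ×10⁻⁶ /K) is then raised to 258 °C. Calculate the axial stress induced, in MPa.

E = 71220 MPa = 71.22 GPa.
ΔT = 235.7 K. Constrained thermal stress σ = E·α·ΔT = 71.22×10³ MPa × 22.4×10⁻⁶ × 235.7 = 376 MPa (compressive).

376 MPa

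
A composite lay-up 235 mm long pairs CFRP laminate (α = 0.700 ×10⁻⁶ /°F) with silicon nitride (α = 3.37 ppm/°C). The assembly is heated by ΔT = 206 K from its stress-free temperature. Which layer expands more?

silicon nitride

CFRP laminate: α = 0.700×10⁻⁶/°F × 9/5 = 1.26×10⁻⁶/K.
α(CFRP laminate) = 1.26×10⁻⁶/K vs α(silicon nitride) = 3.37×10⁻⁶/K.
Higher α expands more for the same ΔT: silicon nitride.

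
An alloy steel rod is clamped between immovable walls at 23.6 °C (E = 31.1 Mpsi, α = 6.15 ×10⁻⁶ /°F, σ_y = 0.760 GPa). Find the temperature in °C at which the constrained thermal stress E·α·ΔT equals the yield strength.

E = 31.1 Mpsi = 214.4 GPa.
α = 6.15×10⁻⁶/°F × 9/5 = 11.1×10⁻⁶/K.
σ_y = 0.760 GPa = 760.0 MPa.
E·α·ΔT = 760.0 MPa ⇒ ΔT = 760.0 / (214.4×10³ × 11.1×10⁻⁶) = 320.2 K.
T = 23.6 + 320.2 = 343.8 °C.

344 °C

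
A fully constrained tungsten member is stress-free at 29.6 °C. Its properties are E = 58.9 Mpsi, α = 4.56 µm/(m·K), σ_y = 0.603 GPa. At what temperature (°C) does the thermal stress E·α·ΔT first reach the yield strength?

E = 58.9 Mpsi = 406.1 GPa.
σ_y = 0.603 GPa = 603.0 MPa.
E·α·ΔT = 603.0 MPa ⇒ ΔT = 603.0 / (406.1×10³ × 4.56×10⁻⁶) = 325.6 K.
T = 29.6 + 325.6 = 355.2 °C.

355 °C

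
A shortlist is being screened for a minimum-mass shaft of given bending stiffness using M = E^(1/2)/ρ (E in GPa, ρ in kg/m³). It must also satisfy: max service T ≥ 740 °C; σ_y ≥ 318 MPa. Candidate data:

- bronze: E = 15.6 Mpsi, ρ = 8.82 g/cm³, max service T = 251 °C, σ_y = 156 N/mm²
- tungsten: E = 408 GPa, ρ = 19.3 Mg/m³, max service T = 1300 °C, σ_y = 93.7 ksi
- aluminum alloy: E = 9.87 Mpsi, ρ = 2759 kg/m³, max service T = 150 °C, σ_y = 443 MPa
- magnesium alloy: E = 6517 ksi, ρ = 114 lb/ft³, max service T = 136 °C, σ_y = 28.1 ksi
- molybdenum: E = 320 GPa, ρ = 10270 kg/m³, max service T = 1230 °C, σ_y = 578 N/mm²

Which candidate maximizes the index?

Screen on constraints: max service T ≥ 740 °C; σ_y ≥ 318 MPa. Survivors: tungsten, molybdenum.
Putting every candidate on a common basis:
  tungsten: E = 408.0 GPa, ρ = 19300 kg/m³
  molybdenum: E = 320.0 GPa, ρ = 10270 kg/m³
  molybdenum: M = 1.74×10⁻³
  tungsten: M = 1.05×10⁻³
Highest index: molybdenum.

molybdenum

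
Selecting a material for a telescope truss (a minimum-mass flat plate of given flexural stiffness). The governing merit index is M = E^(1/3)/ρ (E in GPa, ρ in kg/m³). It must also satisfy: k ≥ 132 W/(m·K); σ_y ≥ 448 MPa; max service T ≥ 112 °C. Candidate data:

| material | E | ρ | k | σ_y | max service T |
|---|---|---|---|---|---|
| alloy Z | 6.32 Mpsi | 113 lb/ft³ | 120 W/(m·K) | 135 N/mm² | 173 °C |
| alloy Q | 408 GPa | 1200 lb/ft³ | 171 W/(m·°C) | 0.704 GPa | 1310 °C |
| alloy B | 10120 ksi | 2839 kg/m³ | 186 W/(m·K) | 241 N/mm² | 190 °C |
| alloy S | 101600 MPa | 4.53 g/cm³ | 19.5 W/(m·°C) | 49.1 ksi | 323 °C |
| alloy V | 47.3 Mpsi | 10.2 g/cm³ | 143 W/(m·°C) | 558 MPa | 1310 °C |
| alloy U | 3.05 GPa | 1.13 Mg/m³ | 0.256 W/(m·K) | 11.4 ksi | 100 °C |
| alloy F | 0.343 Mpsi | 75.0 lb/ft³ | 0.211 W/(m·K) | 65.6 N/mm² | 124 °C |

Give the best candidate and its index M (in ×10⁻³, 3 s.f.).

Screen on constraints: k ≥ 132 W/(m·K); σ_y ≥ 448 MPa; max service T ≥ 112 °C. Survivors: alloy Q, alloy V.
Putting every candidate on a common basis:
  alloy Q: E = 408.0 GPa, ρ = 19220 kg/m³
  alloy V: E = 326.1 GPa, ρ = 10200 kg/m³
  alloy V: M = 0.675×10⁻³
  alloy Q: M = 0.386×10⁻³
Alloy V ranks first.

alloy V, M = 0.675×10⁻³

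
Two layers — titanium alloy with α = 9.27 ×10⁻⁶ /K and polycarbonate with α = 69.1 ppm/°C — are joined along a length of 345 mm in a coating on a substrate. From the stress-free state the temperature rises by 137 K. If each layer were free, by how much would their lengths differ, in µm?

Δα = |9.27 − 69.1|×10⁻⁶/K = 59.8×10⁻⁶/K.
ΔL_mismatch = Δα·L·ΔT = 59.8×10⁻⁶ × 345.0 mm × 137.0 K = 2830 µm.

2830 µm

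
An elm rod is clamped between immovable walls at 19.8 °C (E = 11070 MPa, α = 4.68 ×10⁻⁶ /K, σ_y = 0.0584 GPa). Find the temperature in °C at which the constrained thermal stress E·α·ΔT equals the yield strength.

E = 11070 MPa = 11.07 GPa.
σ_y = 0.0584 GPa = 58.40 MPa.
E·α·ΔT = 58.40 MPa ⇒ ΔT = 58.40 / (11.07×10³ × 4.68×10⁻⁶) = 1127 K.
T = 19.8 + 1127 = 1147 °C.

1150 °C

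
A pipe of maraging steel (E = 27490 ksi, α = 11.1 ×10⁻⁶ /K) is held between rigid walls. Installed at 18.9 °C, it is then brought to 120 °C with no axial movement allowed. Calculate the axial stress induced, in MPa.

213 MPa

E = 27490 ksi = 189.5 GPa.
ΔT = 101.1 K. Constrained thermal stress σ = E·α·ΔT = 189.5×10³ MPa × 11.1×10⁻⁶ × 101.1 = 213 MPa (compressive).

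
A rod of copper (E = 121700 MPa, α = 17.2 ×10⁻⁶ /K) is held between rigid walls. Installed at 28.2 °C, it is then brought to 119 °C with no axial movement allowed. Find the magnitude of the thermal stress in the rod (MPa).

190 MPa

E = 121700 MPa = 121.7 GPa.
ΔT = 90.80 K. Constrained thermal stress σ = E·α·ΔT = 121.7×10³ MPa × 17.2×10⁻⁶ × 90.80 = 190 MPa (compressive).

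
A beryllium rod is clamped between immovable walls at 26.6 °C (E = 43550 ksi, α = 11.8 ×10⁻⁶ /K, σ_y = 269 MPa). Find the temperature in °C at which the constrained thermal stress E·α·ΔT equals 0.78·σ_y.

85.8 °C

E = 43550 ksi = 300.3 GPa.
E·α·ΔT = 209.8 MPa ⇒ ΔT = 209.8 / (300.3×10³ × 11.8×10⁻⁶) = 59.22 K.
T = 26.6 + 59.22 = 85.82 °C.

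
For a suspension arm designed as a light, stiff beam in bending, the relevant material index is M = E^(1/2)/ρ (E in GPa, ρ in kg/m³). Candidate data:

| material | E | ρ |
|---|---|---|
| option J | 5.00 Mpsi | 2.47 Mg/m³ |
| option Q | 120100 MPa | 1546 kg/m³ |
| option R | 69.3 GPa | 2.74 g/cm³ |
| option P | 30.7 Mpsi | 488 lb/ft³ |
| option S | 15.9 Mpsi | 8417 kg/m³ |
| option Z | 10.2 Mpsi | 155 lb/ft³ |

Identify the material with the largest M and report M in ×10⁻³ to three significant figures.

In SI units:
  option J: E = 34.47 GPa, ρ = 2470 kg/m³
  option Q: E = 120.1 GPa, ρ = 1546 kg/m³
  option R: E = 69.30 GPa, ρ = 2740 kg/m³
  option P: E = 211.7 GPa, ρ = 7817 kg/m³
  option S: E = 109.6 GPa, ρ = 8417 kg/m³
  option Z: E = 70.33 GPa, ρ = 2483 kg/m³
  option Q: M = 7.09×10⁻³
  option Z: M = 3.38×10⁻³
  option R: M = 3.04×10⁻³
  option J: M = 2.38×10⁻³
  option P: M = 1.86×10⁻³
  option S: M = 1.24×10⁻³
Option Q ranks first.

option Q, M = 7.09×10⁻³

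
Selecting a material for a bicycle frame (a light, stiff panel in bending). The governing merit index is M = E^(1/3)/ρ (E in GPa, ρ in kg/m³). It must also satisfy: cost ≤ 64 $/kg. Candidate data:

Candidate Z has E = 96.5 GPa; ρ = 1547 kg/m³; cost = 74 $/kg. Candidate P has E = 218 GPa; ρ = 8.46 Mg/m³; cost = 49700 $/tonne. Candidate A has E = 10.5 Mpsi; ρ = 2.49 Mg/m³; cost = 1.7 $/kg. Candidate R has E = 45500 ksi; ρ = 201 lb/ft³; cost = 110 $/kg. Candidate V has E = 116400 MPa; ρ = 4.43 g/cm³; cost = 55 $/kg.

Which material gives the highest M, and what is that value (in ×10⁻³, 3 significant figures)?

Screen on constraints: cost ≤ 64 $/kg. Survivors: candidate P, candidate A, candidate V.
Putting every candidate on a common basis:
  candidate P: E = 218.0 GPa, ρ = 8460 kg/m³
  candidate A: E = 72.39 GPa, ρ = 2490 kg/m³
  candidate V: E = 116.4 GPa, ρ = 4430 kg/m³
  candidate A: M = 1.67×10⁻³
  candidate V: M = 1.10×10⁻³
  candidate P: M = 0.711×10⁻³
Candidate A has the largest M.

candidate A, M = 1.67×10⁻³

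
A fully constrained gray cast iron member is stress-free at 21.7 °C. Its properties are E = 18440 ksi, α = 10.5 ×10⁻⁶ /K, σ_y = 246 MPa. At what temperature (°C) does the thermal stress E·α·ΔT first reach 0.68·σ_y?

147 °C

E = 18440 ksi = 127.1 GPa.
E·α·ΔT = 167.3 MPa ⇒ ΔT = 167.3 / (127.1×10³ × 10.5×10⁻⁶) = 125.3 K.
T = 21.7 + 125.3 = 147.0 °C.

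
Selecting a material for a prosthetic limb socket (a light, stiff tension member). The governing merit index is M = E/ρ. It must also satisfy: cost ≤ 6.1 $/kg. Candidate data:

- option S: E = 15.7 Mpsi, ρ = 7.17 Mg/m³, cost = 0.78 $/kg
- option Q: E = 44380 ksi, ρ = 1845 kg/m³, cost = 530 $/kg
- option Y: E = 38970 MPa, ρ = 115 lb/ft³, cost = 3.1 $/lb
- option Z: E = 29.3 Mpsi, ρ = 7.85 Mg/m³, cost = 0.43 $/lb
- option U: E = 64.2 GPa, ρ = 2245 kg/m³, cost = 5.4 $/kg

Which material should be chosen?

Screen on constraints: cost ≤ 6.1 $/kg. Survivors: option S, option Z, option U.
After converting to SI:
  option S: E = 108.2 GPa, ρ = 7170 kg/m³
  option Z: E = 202.0 GPa, ρ = 7850 kg/m³
  option U: E = 64.20 GPa, ρ = 2245 kg/m³
  option U: M = 28.6 MN·m/kg
  option Z: M = 25.7 MN·m/kg
  option S: M = 15.1 MN·m/kg
Highest index: option U.

option U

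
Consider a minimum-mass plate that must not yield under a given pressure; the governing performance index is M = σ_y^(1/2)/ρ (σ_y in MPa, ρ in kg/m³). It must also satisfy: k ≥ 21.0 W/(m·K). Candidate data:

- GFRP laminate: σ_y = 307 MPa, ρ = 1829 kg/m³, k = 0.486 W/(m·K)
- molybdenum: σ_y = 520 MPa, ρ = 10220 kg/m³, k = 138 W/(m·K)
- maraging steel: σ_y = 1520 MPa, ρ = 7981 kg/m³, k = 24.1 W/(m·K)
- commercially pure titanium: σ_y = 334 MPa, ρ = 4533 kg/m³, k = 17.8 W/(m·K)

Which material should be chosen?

maraging steel

Screen on constraints: k ≥ 21.0 W/(m·K). Survivors: molybdenum, maraging steel.
Evaluate M for each candidate:
  maraging steel: M = 4.88×10⁻³
  molybdenum: M = 2.23×10⁻³
Maraging steel ranks first.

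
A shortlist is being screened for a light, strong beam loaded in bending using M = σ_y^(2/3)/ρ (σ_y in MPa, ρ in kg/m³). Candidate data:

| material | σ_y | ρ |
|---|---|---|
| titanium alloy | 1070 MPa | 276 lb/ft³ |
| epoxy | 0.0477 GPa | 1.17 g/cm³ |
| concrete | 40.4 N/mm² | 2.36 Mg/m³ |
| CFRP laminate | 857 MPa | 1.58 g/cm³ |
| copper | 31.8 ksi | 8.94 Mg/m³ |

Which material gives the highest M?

In SI units:
  titanium alloy: σ_y = 1070 MPa, ρ = 4421 kg/m³
  epoxy: σ_y = 47.70 MPa, ρ = 1170 kg/m³
  concrete: σ_y = 40.40 MPa, ρ = 2360 kg/m³
  CFRP laminate: σ_y = 857.0 MPa, ρ = 1580 kg/m³
  copper: σ_y = 219.3 MPa, ρ = 8940 kg/m³
  CFRP laminate: M = 57.1×10⁻³
  titanium alloy: M = 23.7×10⁻³
  epoxy: M = 11.2×10⁻³
  concrete: M = 4.99×10⁻³
  copper: M = 4.07×10⁻³
CFRP laminate ranks first.

CFRP laminate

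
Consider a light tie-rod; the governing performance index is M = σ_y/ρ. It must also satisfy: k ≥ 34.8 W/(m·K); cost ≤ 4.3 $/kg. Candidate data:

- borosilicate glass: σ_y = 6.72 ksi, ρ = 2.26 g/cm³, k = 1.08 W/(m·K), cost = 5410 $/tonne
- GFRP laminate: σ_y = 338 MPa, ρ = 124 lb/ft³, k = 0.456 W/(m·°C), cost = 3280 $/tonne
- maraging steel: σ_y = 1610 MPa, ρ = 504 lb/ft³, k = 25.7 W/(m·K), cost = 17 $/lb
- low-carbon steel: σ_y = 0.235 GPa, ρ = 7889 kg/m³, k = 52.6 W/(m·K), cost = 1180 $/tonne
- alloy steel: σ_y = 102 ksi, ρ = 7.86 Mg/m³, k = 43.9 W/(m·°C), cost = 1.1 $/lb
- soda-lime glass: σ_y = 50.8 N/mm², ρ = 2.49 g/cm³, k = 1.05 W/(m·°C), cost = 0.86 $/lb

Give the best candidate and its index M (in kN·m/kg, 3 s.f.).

Screen on constraints: k ≥ 34.8 W/(m·K); cost ≤ 4.3 $/kg. Survivors: low-carbon steel, alloy steel.
Convert each candidate to consistent units, then evaluate M:
  low-carbon steel: σ_y = 235.0 MPa, ρ = 7889 kg/m³
  alloy steel: σ_y = 703.3 MPa, ρ = 7860 kg/m³
  alloy steel: M = 89.5 kN·m/kg
  low-carbon steel: M = 29.8 kN·m/kg
Alloy steel has the largest M.

alloy steel, M = 89.5 kN·m/kg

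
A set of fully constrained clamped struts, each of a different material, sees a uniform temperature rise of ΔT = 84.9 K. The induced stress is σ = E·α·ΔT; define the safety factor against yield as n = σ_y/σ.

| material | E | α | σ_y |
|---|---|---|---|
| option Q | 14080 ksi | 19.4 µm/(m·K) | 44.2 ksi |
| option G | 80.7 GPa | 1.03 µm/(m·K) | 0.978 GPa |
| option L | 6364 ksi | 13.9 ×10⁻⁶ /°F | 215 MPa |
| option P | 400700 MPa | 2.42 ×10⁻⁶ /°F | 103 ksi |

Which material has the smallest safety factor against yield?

option Q

Per material, after unit conversion:
  option Q: E = 97.08, α = 19.4, σ_y = 304.7 → σ = 160 MPa, n = 1.91
  option G: E = 80.70, α = 1.03, σ_y = 978.0 → σ = 7.06 MPa, n = 139
  option L: E = 43.88, α = 25.0, σ_y = 215.0 → σ = 93.2 MPa, n = 2.31
  option P: E = 400.7, α = 4.36, σ_y = 710.2 → σ = 148 MPa, n = 4.79
The minimum is option Q at n = 1.91.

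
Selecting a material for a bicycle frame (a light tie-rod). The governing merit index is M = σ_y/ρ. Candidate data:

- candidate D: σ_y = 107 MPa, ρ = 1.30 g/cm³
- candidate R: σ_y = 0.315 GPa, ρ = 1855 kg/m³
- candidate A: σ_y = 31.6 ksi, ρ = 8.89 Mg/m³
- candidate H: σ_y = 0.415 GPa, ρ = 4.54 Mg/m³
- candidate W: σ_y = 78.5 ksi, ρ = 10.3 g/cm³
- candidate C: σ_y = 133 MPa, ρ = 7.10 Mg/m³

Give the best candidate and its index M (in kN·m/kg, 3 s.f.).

candidate R, M = 170 kN·m/kg

Putting every candidate on a common basis:
  candidate D: σ_y = 107.0 MPa, ρ = 1300 kg/m³
  candidate R: σ_y = 315.0 MPa, ρ = 1855 kg/m³
  candidate A: σ_y = 217.9 MPa, ρ = 8890 kg/m³
  candidate H: σ_y = 415.0 MPa, ρ = 4540 kg/m³
  candidate W: σ_y = 541.2 MPa, ρ = 10300 kg/m³
  candidate C: σ_y = 133.0 MPa, ρ = 7100 kg/m³
  candidate R: M = 170 kN·m/kg
  candidate H: M = 91.4 kN·m/kg
  candidate D: M = 82.3 kN·m/kg
  candidate W: M = 52.5 kN·m/kg
  candidate A: M = 24.5 kN·m/kg
  candidate C: M = 18.7 kN·m/kg
Candidate R has the largest M.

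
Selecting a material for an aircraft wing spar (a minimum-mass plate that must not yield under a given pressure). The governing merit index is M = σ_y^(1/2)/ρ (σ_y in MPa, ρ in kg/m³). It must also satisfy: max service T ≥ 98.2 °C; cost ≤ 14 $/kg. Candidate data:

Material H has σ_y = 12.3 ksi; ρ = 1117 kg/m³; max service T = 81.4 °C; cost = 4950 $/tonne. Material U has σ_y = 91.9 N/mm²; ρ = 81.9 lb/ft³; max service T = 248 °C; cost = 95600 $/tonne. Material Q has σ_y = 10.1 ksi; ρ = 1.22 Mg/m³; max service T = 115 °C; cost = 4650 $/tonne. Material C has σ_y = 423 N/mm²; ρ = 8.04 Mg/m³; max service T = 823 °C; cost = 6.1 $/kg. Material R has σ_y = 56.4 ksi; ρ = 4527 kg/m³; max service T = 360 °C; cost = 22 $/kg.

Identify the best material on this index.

Screen on constraints: max service T ≥ 98.2 °C; cost ≤ 14 $/kg. Survivors: material Q, material C.
In SI units:
  material Q: σ_y = 69.64 MPa, ρ = 1220 kg/m³
  material C: σ_y = 423.0 MPa, ρ = 8040 kg/m³
  material Q: M = 6.84×10⁻³
  material C: M = 2.56×10⁻³
The maximum is for material Q.

material Q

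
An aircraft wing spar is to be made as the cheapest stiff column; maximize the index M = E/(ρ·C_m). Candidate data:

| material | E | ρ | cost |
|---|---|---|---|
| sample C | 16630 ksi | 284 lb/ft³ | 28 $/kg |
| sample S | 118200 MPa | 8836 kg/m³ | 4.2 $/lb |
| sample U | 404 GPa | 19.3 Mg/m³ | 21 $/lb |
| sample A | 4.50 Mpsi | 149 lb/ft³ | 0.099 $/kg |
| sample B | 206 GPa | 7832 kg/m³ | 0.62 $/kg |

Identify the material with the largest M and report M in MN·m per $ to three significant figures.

sample A, M = 131 MN·m per $

In SI units:
  sample C: E = 114.7 GPa, ρ = 4549 kg/m³, cost = 28.00 $/kg
  sample S: E = 118.2 GPa, ρ = 8836 kg/m³, cost = 9.259 $/kg
  sample U: E = 404.0 GPa, ρ = 19300 kg/m³, cost = 46.30 $/kg
  sample A: E = 31.03 GPa, ρ = 2387 kg/m³, cost = 0.09900 $/kg
  sample B: E = 206.0 GPa, ρ = 7832 kg/m³, cost = 0.6200 $/kg
  sample A: M = 131 MN·m per $
  sample B: M = 42.4 MN·m per $
  sample S: M = 1.44 MN·m per $
  sample C: M = 0.900 MN·m per $
  sample U: M = 0.452 MN·m per $
Highest index: sample A.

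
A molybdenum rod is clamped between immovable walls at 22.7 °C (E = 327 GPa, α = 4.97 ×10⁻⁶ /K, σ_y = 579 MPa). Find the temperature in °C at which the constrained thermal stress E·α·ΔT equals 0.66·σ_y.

E·α·ΔT = 382.1 MPa ⇒ ΔT = 382.1 / (327.0×10³ × 4.97×10⁻⁶) = 235.1 K.
T = 22.7 + 235.1 = 257.8 °C.

258 °C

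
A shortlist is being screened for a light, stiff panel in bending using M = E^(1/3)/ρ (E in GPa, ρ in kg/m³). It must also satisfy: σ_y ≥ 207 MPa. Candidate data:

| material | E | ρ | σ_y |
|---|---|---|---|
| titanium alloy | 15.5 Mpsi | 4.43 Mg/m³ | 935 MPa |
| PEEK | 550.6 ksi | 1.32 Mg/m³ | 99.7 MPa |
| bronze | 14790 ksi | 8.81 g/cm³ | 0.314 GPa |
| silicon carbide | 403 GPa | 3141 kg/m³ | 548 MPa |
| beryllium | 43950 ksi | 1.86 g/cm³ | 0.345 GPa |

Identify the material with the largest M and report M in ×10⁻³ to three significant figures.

beryllium, M = 3.61×10⁻³

Screen on constraints: σ_y ≥ 207 MPa. Survivors: titanium alloy, bronze, silicon carbide, beryllium.
In SI units:
  titanium alloy: E = 106.9 GPa, ρ = 4430 kg/m³
  bronze: E = 102.0 GPa, ρ = 8810 kg/m³
  silicon carbide: E = 403.0 GPa, ρ = 3141 kg/m³
  beryllium: E = 303.0 GPa, ρ = 1860 kg/m³
  beryllium: M = 3.61×10⁻³
  silicon carbide: M = 2.35×10⁻³
  titanium alloy: M = 1.07×10⁻³
  bronze: M = 0.530×10⁻³
Highest index: beryllium.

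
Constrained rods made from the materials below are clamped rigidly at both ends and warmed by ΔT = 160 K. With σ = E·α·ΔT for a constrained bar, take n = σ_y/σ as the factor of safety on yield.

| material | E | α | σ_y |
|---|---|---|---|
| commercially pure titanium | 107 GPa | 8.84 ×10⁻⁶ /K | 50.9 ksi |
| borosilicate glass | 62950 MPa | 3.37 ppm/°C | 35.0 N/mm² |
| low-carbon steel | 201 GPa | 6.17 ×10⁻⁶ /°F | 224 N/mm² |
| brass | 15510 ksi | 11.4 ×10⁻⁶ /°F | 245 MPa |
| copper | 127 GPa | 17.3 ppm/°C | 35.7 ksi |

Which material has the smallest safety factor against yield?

low-carbon steel

Per material, after unit conversion:
  commercially pure titanium: E = 107.0, α = 8.84, σ_y = 350.9 → σ = 151 MPa, n = 2.32
  borosilicate glass: E = 62.95, α = 3.37, σ_y = 35.00 → σ = 33.9 MPa, n = 1.03
  low-carbon steel: E = 201.0, α = 11.1, σ_y = 224.0 → σ = 357 MPa, n = 0.627
  brass: E = 106.9, α = 20.5, σ_y = 245.0 → σ = 351 MPa, n = 0.698
  copper: E = 127.0, α = 17.3, σ_y = 246.1 → σ = 352 MPa, n = 0.700
The minimum is low-carbon steel at n = 0.627.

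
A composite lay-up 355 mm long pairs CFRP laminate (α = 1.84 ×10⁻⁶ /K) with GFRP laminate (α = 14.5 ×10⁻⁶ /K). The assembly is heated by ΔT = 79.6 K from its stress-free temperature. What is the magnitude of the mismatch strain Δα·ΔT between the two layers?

Δα = |1.84 − 14.5|×10⁻⁶/K = 12.7×10⁻⁶/K.
Mismatch strain = Δα·ΔT = 12.7×10⁻⁶ × 79.6 = 1.01×10⁻³.

1.01×10⁻³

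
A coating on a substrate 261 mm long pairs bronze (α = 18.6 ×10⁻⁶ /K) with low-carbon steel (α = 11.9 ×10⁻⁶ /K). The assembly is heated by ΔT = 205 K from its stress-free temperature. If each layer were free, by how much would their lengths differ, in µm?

358 µm

Δα = |18.6 − 11.9|×10⁻⁶/K = 6.70×10⁻⁶/K.
ΔL_mismatch = Δα·L·ΔT = 6.70×10⁻⁶ × 261.0 mm × 205.0 K = 358 µm.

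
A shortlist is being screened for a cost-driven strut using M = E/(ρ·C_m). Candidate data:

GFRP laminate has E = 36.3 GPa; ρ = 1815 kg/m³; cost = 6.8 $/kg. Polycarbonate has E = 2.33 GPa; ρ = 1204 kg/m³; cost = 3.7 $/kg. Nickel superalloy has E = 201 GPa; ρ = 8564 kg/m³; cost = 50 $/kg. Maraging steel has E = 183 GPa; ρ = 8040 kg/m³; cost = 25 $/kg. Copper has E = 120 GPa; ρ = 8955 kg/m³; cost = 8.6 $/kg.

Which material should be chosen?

GFRP laminate

Computing M directly (units already consistent):
  GFRP laminate: M = 2.94 MN·m per $
  copper: M = 1.56 MN·m per $
  maraging steel: M = 0.910 MN·m per $
  polycarbonate: M = 0.523 MN·m per $
  nickel superalloy: M = 0.469 MN·m per $
GFRP laminate ranks first.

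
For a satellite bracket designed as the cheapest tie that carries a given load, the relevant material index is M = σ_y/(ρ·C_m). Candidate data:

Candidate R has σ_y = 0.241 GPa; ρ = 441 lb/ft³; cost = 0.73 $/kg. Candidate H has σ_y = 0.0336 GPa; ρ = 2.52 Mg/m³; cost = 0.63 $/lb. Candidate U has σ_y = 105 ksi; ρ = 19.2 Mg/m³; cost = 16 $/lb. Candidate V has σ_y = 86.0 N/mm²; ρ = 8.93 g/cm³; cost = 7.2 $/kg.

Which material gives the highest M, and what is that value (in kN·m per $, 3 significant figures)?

In SI units:
  candidate R: σ_y = 241.0 MPa, ρ = 7064 kg/m³, cost = 0.7300 $/kg
  candidate H: σ_y = 33.60 MPa, ρ = 2520 kg/m³, cost = 1.389 $/kg
  candidate U: σ_y = 723.9 MPa, ρ = 19200 kg/m³, cost = 35.27 $/kg
  candidate V: σ_y = 86.00 MPa, ρ = 8930 kg/m³, cost = 7.200 $/kg
  candidate R: M = 46.7 kN·m per $
  candidate H: M = 9.60 kN·m per $
  candidate V: M = 1.34 kN·m per $
  candidate U: M = 1.07 kN·m per $
The maximum is for candidate R.

candidate R, M = 46.7 kN·m per $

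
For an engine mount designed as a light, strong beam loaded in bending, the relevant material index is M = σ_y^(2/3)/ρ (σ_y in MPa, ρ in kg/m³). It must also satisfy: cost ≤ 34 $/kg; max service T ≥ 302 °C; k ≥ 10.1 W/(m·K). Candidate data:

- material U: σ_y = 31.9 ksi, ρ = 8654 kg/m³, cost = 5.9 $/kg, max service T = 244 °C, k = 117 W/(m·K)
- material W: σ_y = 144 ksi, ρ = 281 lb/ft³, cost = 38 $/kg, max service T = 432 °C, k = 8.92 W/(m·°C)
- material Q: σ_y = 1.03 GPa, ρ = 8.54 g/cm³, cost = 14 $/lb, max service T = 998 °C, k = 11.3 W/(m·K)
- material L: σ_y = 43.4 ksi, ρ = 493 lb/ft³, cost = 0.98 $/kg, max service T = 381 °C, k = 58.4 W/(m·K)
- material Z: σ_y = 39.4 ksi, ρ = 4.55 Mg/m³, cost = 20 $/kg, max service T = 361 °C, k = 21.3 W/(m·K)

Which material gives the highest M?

Screen on constraints: cost ≤ 34 $/kg; max service T ≥ 302 °C; k ≥ 10.1 W/(m·K). Survivors: material Q, material L, material Z.
Putting every candidate on a common basis:
  material Q: σ_y = 1030 MPa, ρ = 8540 kg/m³
  material L: σ_y = 299.2 MPa, ρ = 7897 kg/m³
  material Z: σ_y = 271.7 MPa, ρ = 4550 kg/m³
  material Q: M = 11.9×10⁻³
  material Z: M = 9.22×10⁻³
  material L: M = 5.67×10⁻³
Highest index: material Q.

material Q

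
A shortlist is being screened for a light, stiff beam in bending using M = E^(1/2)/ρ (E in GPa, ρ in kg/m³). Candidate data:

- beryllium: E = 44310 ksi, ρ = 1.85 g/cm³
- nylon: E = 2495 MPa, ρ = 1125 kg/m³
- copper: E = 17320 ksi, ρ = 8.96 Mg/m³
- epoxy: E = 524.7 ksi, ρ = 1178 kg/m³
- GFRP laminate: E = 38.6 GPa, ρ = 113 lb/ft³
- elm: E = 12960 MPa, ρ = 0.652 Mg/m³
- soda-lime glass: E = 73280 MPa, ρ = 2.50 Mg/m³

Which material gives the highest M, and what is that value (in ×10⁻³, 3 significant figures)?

beryllium, M = 9.45×10⁻³

In SI units:
  beryllium: E = 305.5 GPa, ρ = 1850 kg/m³
  nylon: E = 2.495 GPa, ρ = 1125 kg/m³
  copper: E = 119.4 GPa, ρ = 8960 kg/m³
  epoxy: E = 3.618 GPa, ρ = 1178 kg/m³
  GFRP laminate: E = 38.60 GPa, ρ = 1810 kg/m³
  elm: E = 12.96 GPa, ρ = 652.0 kg/m³
  soda-lime glass: E = 73.28 GPa, ρ = 2500 kg/m³
  beryllium: M = 9.45×10⁻³
  elm: M = 5.52×10⁻³
  GFRP laminate: M = 3.43×10⁻³
  soda-lime glass: M = 3.42×10⁻³
  epoxy: M = 1.61×10⁻³
  nylon: M = 1.40×10⁻³
  copper: M = 1.22×10⁻³
The maximum is for beryllium.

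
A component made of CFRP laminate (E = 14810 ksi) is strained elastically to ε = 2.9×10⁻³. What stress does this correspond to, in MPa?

296 MPa

E = 14810 ksi = 102.1 GPa.
σ = E·ε = 102100 MPa × 2.9×10⁻³ = 296 MPa.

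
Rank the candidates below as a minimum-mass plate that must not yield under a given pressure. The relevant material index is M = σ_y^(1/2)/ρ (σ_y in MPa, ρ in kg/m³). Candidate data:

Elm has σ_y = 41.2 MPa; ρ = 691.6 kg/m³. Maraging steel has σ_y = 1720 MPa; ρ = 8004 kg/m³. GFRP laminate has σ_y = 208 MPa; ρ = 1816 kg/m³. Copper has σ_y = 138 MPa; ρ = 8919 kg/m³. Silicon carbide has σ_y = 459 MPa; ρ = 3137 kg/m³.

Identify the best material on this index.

elm

Per-candidate index values:
  elm: M = 9.28×10⁻³
  GFRP laminate: M = 7.94×10⁻³
  silicon carbide: M = 6.83×10⁻³
  maraging steel: M = 5.18×10⁻³
  copper: M = 1.32×10⁻³
Elm ranks first.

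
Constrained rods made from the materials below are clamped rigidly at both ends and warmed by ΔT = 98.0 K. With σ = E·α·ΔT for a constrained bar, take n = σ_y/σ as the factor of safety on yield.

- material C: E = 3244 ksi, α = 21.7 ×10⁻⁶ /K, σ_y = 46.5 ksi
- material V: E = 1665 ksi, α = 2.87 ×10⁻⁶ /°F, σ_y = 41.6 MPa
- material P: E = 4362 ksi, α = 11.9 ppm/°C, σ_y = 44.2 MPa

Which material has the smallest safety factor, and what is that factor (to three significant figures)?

In consistent units (E in GPa, α in ×10⁻⁶/K, σ_y in MPa):
  material C: E = 22.37, α = 21.7, σ_y = 320.6 → σ = 47.6 MPa, n = 6.74
  material V: E = 11.48, α = 5.17, σ_y = 41.60 → σ = 5.81 MPa, n = 7.16
  material P: E = 30.07, α = 11.9, σ_y = 44.20 → σ = 35.1 MPa, n = 1.26
Smallest n: material P with n = 1.26.

material P, n = 1.26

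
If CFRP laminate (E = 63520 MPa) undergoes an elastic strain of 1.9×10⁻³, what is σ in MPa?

121 MPa

E = 63520 MPa = 63.52 GPa.
σ = E·ε = 63520 MPa × 1.9×10⁻³ = 121 MPa.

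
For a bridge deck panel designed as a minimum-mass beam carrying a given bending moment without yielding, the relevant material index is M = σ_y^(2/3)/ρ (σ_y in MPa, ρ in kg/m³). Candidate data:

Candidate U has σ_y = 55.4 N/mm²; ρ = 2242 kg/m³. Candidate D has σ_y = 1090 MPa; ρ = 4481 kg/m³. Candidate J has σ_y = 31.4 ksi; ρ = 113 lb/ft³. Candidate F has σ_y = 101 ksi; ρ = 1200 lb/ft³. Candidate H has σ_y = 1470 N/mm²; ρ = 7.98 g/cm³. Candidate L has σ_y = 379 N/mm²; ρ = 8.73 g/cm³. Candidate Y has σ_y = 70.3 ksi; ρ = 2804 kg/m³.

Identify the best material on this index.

Normalizing units and computing the index:
  candidate U: σ_y = 55.40 MPa, ρ = 2242 kg/m³
  candidate D: σ_y = 1090 MPa, ρ = 4481 kg/m³
  candidate J: σ_y = 216.5 MPa, ρ = 1810 kg/m³
  candidate F: σ_y = 696.4 MPa, ρ = 19220 kg/m³
  candidate H: σ_y = 1470 MPa, ρ = 7980 kg/m³
  candidate L: σ_y = 379.0 MPa, ρ = 8730 kg/m³
  candidate Y: σ_y = 484.7 MPa, ρ = 2804 kg/m³
  candidate D: M = 23.6×10⁻³
  candidate Y: M = 22.0×10⁻³
  candidate J: M = 19.9×10⁻³
  candidate H: M = 16.2×10⁻³
  candidate U: M = 6.48×10⁻³
  candidate L: M = 6.00×10⁻³
  candidate F: M = 4.09×10⁻³
The maximum is for candidate D.

candidate D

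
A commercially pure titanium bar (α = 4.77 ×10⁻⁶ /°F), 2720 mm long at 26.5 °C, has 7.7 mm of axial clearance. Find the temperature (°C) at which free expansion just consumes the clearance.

356 °C

α = 4.77×10⁻⁶/°F × 9/5 = 8.59×10⁻⁶/K.
α·L₀·ΔT = 7.7 mm ⇒ ΔT = 7.7 / (8.59×10⁻⁶ × 2720.0) = 329.7 K.
T = 26.5 + 329.7 = 356.2 °C.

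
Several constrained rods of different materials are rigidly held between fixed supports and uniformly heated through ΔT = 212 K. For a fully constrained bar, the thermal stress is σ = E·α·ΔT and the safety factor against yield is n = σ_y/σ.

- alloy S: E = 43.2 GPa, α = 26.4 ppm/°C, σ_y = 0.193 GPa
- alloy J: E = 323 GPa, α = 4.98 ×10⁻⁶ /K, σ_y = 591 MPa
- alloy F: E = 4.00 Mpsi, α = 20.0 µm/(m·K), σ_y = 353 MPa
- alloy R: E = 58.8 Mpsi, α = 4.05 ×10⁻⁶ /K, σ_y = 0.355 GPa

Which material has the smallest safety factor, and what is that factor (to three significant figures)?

Converting E to GPa, α to ×10⁻⁶/K, σ_y to MPa, then σ and n for each:
  alloy S: E = 43.20, α = 26.4, σ_y = 193.0 → σ = 242 MPa, n = 0.798
  alloy J: E = 323.0, α = 4.98, σ_y = 591.0 → σ = 341 MPa, n = 1.73
  alloy F: E = 27.58, α = 20.0, σ_y = 353.0 → σ = 117 MPa, n = 3.02
  alloy R: E = 405.4, α = 4.05, σ_y = 355.0 → σ = 348 MPa, n = 1.02
Smallest n: alloy S with n = 0.798.

alloy S, n = 0.798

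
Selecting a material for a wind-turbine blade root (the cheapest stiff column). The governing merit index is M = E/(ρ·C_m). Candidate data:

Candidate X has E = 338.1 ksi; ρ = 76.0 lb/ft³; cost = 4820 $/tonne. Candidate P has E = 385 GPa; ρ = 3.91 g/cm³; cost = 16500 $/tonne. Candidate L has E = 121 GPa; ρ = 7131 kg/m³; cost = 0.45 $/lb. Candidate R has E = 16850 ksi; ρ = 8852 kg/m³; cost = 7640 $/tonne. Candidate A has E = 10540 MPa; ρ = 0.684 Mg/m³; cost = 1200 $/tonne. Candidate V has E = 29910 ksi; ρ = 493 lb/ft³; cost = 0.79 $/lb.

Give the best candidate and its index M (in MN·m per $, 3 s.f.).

Convert each candidate to consistent units, then evaluate M:
  candidate X: E = 2.331 GPa, ρ = 1217 kg/m³, cost = 4.820 $/kg
  candidate P: E = 385.0 GPa, ρ = 3910 kg/m³, cost = 16.50 $/kg
  candidate L: E = 121.0 GPa, ρ = 7131 kg/m³, cost = 0.9921 $/kg
  candidate R: E = 116.2 GPa, ρ = 8852 kg/m³, cost = 7.640 $/kg
  candidate A: E = 10.54 GPa, ρ = 684.0 kg/m³, cost = 1.200 $/kg
  candidate V: E = 206.2 GPa, ρ = 7897 kg/m³, cost = 1.742 $/kg
  candidate L: M = 17.1 MN·m per $
  candidate V: M = 15.0 MN·m per $
  candidate A: M = 12.8 MN·m per $
  candidate P: M = 5.97 MN·m per $
  candidate R: M = 1.72 MN·m per $
  candidate X: M = 0.397 MN·m per $
Highest index: candidate L.

candidate L, M = 17.1 MN·m per $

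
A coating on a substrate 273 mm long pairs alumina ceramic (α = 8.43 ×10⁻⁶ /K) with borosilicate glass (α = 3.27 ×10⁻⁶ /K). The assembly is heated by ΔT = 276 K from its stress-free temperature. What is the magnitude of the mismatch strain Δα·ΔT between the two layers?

1.42×10⁻³

Δα = |8.43 − 3.27|×10⁻⁶/K = 5.16×10⁻⁶/K.
Mismatch strain = Δα·ΔT = 5.16×10⁻⁶ × 276.0 = 1.42×10⁻³.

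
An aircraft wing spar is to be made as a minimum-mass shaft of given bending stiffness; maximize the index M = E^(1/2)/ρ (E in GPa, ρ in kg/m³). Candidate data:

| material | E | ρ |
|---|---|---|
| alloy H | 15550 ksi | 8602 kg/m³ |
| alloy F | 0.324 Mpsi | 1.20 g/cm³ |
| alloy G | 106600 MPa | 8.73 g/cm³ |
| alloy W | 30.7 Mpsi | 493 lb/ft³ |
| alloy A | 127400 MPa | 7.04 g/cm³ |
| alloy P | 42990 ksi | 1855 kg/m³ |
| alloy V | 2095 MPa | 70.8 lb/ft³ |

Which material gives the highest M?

alloy P

In SI units:
  alloy H: E = 107.2 GPa, ρ = 8602 kg/m³
  alloy F: E = 2.234 GPa, ρ = 1200 kg/m³
  alloy G: E = 106.6 GPa, ρ = 8730 kg/m³
  alloy W: E = 211.7 GPa, ρ = 7897 kg/m³
  alloy A: E = 127.4 GPa, ρ = 7040 kg/m³
  alloy P: E = 296.4 GPa, ρ = 1855 kg/m³
  alloy V: E = 2.095 GPa, ρ = 1134 kg/m³
  alloy P: M = 9.28×10⁻³
  alloy W: M = 1.84×10⁻³
  alloy A: M = 1.60×10⁻³
  alloy V: M = 1.28×10⁻³
  alloy F: M = 1.25×10⁻³
  alloy H: M = 1.20×10⁻³
  alloy G: M = 1.18×10⁻³
Highest index: alloy P.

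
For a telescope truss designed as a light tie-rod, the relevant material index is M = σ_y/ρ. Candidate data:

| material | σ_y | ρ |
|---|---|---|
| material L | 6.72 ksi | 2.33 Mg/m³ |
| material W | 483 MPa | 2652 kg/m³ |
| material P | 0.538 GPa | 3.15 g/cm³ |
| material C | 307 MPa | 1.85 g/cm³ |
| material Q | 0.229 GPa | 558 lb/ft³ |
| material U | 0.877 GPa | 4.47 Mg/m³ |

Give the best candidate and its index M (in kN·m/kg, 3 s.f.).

material U, M = 196 kN·m/kg

In SI units:
  material L: σ_y = 46.33 MPa, ρ = 2330 kg/m³
  material W: σ_y = 483.0 MPa, ρ = 2652 kg/m³
  material P: σ_y = 538.0 MPa, ρ = 3150 kg/m³
  material C: σ_y = 307.0 MPa, ρ = 1850 kg/m³
  material Q: σ_y = 229.0 MPa, ρ = 8938 kg/m³
  material U: σ_y = 877.0 MPa, ρ = 4470 kg/m³
  material U: M = 196 kN·m/kg
  material W: M = 182 kN·m/kg
  material P: M = 171 kN·m/kg
  material C: M = 166 kN·m/kg
  material Q: M = 25.6 kN·m/kg
  material L: M = 19.9 kN·m/kg
Material U has the largest M.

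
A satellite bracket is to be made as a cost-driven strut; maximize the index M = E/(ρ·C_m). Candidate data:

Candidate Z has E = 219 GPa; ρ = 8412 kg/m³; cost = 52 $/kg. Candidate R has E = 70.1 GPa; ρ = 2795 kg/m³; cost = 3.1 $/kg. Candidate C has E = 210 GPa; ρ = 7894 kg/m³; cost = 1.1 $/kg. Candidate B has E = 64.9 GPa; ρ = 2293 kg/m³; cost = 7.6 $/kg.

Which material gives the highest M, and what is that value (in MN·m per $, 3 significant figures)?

Evaluate M for each candidate:
  candidate C: M = 24.2 MN·m per $
  candidate R: M = 8.09 MN·m per $
  candidate B: M = 3.72 MN·m per $
  candidate Z: M = 0.501 MN·m per $
Candidate C has the largest M.

candidate C, M = 24.2 MN·m per $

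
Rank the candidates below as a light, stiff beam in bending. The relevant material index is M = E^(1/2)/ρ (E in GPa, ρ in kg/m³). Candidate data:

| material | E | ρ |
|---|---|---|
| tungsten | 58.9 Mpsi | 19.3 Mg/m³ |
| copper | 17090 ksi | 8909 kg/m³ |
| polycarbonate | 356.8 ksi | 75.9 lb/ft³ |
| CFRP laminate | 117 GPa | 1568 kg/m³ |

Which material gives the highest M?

CFRP laminate

After converting to SI:
  tungsten: E = 406.1 GPa, ρ = 19300 kg/m³
  copper: E = 117.8 GPa, ρ = 8909 kg/m³
  polycarbonate: E = 2.460 GPa, ρ = 1216 kg/m³
  CFRP laminate: E = 117.0 GPa, ρ = 1568 kg/m³
  CFRP laminate: M = 6.90×10⁻³
  polycarbonate: M = 1.29×10⁻³
  copper: M = 1.22×10⁻³
  tungsten: M = 1.04×10⁻³
CFRP laminate has the largest M.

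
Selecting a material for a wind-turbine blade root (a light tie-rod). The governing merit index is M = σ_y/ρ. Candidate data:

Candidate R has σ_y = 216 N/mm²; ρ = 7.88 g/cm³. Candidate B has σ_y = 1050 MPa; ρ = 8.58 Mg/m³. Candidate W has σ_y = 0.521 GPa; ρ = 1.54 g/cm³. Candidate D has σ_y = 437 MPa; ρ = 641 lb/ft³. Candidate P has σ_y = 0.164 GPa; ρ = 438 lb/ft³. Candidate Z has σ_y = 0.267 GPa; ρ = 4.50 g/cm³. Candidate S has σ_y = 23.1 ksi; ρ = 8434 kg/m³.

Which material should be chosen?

candidate W

In SI units:
  candidate R: σ_y = 216.0 MPa, ρ = 7880 kg/m³
  candidate B: σ_y = 1050 MPa, ρ = 8580 kg/m³
  candidate W: σ_y = 521.0 MPa, ρ = 1540 kg/m³
  candidate D: σ_y = 437.0 MPa, ρ = 10270 kg/m³
  candidate P: σ_y = 164.0 MPa, ρ = 7016 kg/m³
  candidate Z: σ_y = 267.0 MPa, ρ = 4500 kg/m³
  candidate S: σ_y = 159.3 MPa, ρ = 8434 kg/m³
  candidate W: M = 338 kN·m/kg
  candidate B: M = 122 kN·m/kg
  candidate Z: M = 59.3 kN·m/kg
  candidate D: M = 42.6 kN·m/kg
  candidate R: M = 27.4 kN·m/kg
  candidate P: M = 23.4 kN·m/kg
  candidate S: M = 18.9 kN·m/kg
The maximum is for candidate W.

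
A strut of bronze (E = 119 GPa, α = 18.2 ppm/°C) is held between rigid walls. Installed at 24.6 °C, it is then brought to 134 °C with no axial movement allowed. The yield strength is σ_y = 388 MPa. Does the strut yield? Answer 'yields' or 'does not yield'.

does not yield

ΔT = 109.4 K. Constrained thermal stress σ = E·α·ΔT = 119.0×10³ MPa × 18.2×10⁻⁶ × 109.4 = 237 MPa (compressive).
Compare to σ_y = 388 MPa: σ < σ_y, so it does not yield.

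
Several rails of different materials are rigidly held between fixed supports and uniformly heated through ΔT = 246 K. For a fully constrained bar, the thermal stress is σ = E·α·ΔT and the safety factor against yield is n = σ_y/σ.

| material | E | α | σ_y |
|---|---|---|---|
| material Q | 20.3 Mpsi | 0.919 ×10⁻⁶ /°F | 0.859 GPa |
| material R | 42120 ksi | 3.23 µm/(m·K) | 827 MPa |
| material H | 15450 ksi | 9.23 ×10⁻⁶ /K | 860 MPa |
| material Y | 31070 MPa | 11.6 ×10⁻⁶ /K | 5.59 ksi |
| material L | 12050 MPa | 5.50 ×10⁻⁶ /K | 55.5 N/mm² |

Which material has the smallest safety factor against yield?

material Y

With everything in SI (GPa, ×10⁻⁶/K, MPa):
  material Q: E = 140.0, α = 1.65, σ_y = 859.0 → σ = 57.0 MPa, n = 15.1
  material R: E = 290.4, α = 3.23, σ_y = 827.0 → σ = 231 MPa, n = 3.58
  material H: E = 106.5, α = 9.23, σ_y = 860.0 → σ = 242 MPa, n = 3.56
  material Y: E = 31.07, α = 11.6, σ_y = 38.54 → σ = 88.7 MPa, n = 0.435
  material L: E = 12.05, α = 5.50, σ_y = 55.50 → σ = 16.3 MPa, n = 3.40
The minimum is material Y at n = 0.435.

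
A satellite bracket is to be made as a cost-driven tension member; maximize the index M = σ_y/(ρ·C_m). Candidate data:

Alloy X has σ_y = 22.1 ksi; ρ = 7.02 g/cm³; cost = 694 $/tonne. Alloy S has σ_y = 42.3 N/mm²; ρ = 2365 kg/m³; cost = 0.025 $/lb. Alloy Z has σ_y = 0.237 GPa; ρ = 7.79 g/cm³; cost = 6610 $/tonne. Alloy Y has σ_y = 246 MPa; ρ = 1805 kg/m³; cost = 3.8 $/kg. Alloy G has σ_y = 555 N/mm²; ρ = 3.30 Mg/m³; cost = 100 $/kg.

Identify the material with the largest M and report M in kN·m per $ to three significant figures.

alloy S, M = 325 kN·m per $

Normalizing units and computing the index:
  alloy X: σ_y = 152.4 MPa, ρ = 7020 kg/m³, cost = 0.6940 $/kg
  alloy S: σ_y = 42.30 MPa, ρ = 2365 kg/m³, cost = 0.05511 $/kg
  alloy Z: σ_y = 237.0 MPa, ρ = 7790 kg/m³, cost = 6.610 $/kg
  alloy Y: σ_y = 246.0 MPa, ρ = 1805 kg/m³, cost = 3.800 $/kg
  alloy G: σ_y = 555.0 MPa, ρ = 3300 kg/m³, cost = 100.0 $/kg
  alloy S: M = 325 kN·m per $
  alloy Y: M = 35.9 kN·m per $
  alloy X: M = 31.3 kN·m per $
  alloy Z: M = 4.60 kN·m per $
  alloy G: M = 1.68 kN·m per $
The maximum is for alloy S.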